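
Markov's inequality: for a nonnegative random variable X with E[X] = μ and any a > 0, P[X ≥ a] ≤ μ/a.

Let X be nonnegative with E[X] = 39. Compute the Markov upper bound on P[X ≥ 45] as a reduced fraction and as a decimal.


μ = E[X] = 39, a = 45.
Markov: P[X ≥ 45] ≤ μ/a = (39)/45 = 13/15.
Numerically: ≈ 0.86667.
(Since a = 45 > μ = 39.00000, the bound 13/15 is < 1 and informative.)

P[X ≥ 45] ≤ 13/15 ≈ 0.86667.


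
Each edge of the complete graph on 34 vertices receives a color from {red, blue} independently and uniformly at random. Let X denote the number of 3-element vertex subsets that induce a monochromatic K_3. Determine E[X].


Let X = Σ_S X_S over the C(34, 3) = 5984 subsets S of size 3, where X_S = 1 if the K_3 on S is monochromatic.
For a fixed S, the K_3 on S has C(3, 2) = 3 edges. P[all 3 edges red] = (1/2)^3, and likewise for blue, so P[monochromatic] = 2·(1/2)^3 = 2^{1 − 3} = 1/4.
By linearity of expectation: E[X] = C(34, 3) · 2^{1 − 3} = 5984 · 1/4 = 1496.
Numerically: E[X] ≈ 1496.0000.

E[X] = C(34,3)·2^(1−C(3,2)) = 1496 ≈ 1496.0000.


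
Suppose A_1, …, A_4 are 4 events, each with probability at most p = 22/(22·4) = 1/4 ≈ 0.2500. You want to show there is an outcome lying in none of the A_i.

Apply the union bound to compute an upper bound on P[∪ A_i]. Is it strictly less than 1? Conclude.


Union bound: P[∪_{i=1}^{4} A_i] ≤ Σ_i P[A_i] ≤ 4·p = 4·(1/4) = 1.
Numerically: 1 ≈ 1.0000.
Is 1 < 1? NO.
Since the bound 1 is ≥ 1, the union bound is uninformative here; it does NOT by itself certify existence.

4·p = 1 ≈ 1.0000; existence NOT certified by the union bound.


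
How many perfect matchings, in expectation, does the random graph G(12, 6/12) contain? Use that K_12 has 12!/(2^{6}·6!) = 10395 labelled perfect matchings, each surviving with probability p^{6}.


K_12 has 12!/(2^{6}·6!) = 10395 labelled perfect matchings.
For each such perfect matching H, let X_H = 1 if all 6 edges of H are present in G. Then P[X_H = 1] = p^{6} = (1/2)^{6} = 1/64.
By linearity: E[X] = Σ_H E[X_H] = 10395 · p^{6} = 10395 · 1/64 = 10395/64.
Numerically: E[X] ≈ 162.42.

E[X] = 10395 · (1/2)^{6} = 10395/64 ≈ 162.42.


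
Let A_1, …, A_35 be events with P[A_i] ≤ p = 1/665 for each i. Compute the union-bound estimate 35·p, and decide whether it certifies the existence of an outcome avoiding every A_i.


Union bound: P[∪_{i=1}^{35} A_i] ≤ Σ_i P[A_i] ≤ 35·p = 35·(1/665) = 1/19.
Numerically: 1/19 ≈ 0.0526316.
Is 1/19 < 1? YES.
Since P[∪ A_i] ≤ 1/19 < 1, the complement has P[∩ A_i^c] ≥ 1 − 1/19 = 18/19 > 0, so some outcome avoids every A_i.

35·p = 1/19 ≈ 0.0526316; existence CERTIFIED by the union bound.


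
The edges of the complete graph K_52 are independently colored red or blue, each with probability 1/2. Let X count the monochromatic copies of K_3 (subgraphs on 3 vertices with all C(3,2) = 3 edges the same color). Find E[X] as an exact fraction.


Let X = Σ_S X_S over the C(52, 3) = 22100 subsets S of size 3, where X_S = 1 if the K_3 on S is monochromatic.
For a fixed S, the K_3 on S has C(3, 2) = 3 edges. P[all 3 edges red] = (1/2)^3, and likewise for blue, so P[monochromatic] = 2·(1/2)^3 = 2^{1 − 3} = 1/4.
By linearity of expectation: E[X] = C(52, 3) · 2^{1 − 3} = 22100 · 1/4 = 5525.
Numerically: E[X] ≈ 5525.000000.

E[X] = C(52,3)·2^(1−C(3,2)) = 5525 ≈ 5525.000000.


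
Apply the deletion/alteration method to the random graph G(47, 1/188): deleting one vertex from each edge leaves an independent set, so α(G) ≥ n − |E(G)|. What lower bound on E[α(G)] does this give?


E[|E(G)|] = C(47, 2)·p = 1081 · (1/188) = 23/4.
E[α(G)] ≥ n − E[|E(G)|] = 47 − 23/4 = 165/4.
Numerically: ≈ 41.250.
(This is only a lower bound; the true E[α(G)] may be larger.)

E[α(G)] ≥ 165/4 ≈ 41.250.


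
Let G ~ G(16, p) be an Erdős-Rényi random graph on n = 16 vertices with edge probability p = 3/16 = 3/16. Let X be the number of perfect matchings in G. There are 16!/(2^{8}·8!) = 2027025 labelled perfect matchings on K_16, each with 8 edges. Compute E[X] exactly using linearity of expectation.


K_16 has 16!/(2^{8}·8!) = 2027025 labelled perfect matchings.
For each such perfect matching H, let X_H = 1 if all 8 edges of H are present in G. Then P[X_H = 1] = p^{8} = (3/16)^{8} = 6561/4294967296.
By linearity: E[X] = Σ_H E[X_H] = 2027025 · p^{8} = 2027025 · 6561/4294967296 = 13299311025/4294967296.
Numerically: E[X] ≈ 3.09649.

E[X] = 2027025 · (3/16)^{8} = 13299311025/4294967296 ≈ 3.09649.


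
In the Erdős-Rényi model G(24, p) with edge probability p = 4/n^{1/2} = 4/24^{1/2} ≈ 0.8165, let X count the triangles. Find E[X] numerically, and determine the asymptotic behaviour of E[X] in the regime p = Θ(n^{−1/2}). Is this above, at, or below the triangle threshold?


Number of potential triangles: C(24, 3) = 2024.
Each occurs with probability p³ ≈ (0.8165)³ ≈ 5.443311e-01.
By linearity: E[X] = C(24, 3)·p³ ≈ 2024 · 5.443311e-01 ≈ 1101.7261.
Since α = 1/2 < 1, p = c/n^{1/2} ≫ 1/n is above the triangle threshold p ~ 1/n. Asymptotically E[X] ~ (c³/6)·n^{3(1−α)} = (4³/6)·n^{1.5} → ∞; triangles are abundant w.h.p.

E[X] ≈ 1101.7261; in regime p = Θ(1/n^{1/2}) E[X] diverges (above the triangle threshold p ~ 1/n).


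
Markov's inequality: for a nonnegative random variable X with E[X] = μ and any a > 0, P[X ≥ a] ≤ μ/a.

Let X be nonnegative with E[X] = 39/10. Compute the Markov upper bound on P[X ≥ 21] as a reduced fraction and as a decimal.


μ = E[X] = 39/10, a = 21.
Markov: P[X ≥ 21] ≤ μ/a = (39/10)/21 = 13/70.
Numerically: ≈ 0.1857.
(Since a = 21 > μ = 3.9000, the bound 13/70 is < 1 and informative.)

P[X ≥ 21] ≤ 13/70 ≈ 0.1857.


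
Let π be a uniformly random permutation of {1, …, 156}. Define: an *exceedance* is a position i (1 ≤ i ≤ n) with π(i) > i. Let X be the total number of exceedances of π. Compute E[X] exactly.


Write X = Σ_{i=1}^{156} X_i, where X_i = 1_{π(i) > i}.
For each fixed i, π(i) is uniform over {1, …, 156} (marginal of a uniform permutation), so P[π(i) > i] = (n − i)/n. Summing: Σ_{i=1}^{156} (n − i)/n = (0 + 1 + … + 155)/156 = 156(156 − 1)/(2·156) = (156 − 1)/2.
Hence E[X] = Σ_{i=1}^{156} (156 − i)/156 = 155/2 ≈ 77.50000.

E[X] = 155/2 = 77.50000.


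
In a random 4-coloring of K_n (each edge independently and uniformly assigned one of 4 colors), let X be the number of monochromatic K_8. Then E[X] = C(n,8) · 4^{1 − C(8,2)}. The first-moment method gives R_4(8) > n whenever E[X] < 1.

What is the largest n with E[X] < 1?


We need C(n, 8) · 4^{1 − 28} < 1, i.e. C(n, 8) < 4^{28 − 1} = 18014398509481984.
Check values of n near the boundary:
  n = 404: C(404, 8) = 16415071523485570; 16415071523485570 < 18014398509481984? YES
  n = 405: C(405, 8) = 16745853821188050; 16745853821188050 < 18014398509481984? YES
  n = 406: C(406, 8) = 17082453897995850; 17082453897995850 < 18014398509481984? YES
  n = 407: C(407, 8) = 17424959239309050; 17424959239309050 < 18014398509481984? YES
  n = 408: C(408, 8) = 17773458424095231; 17773458424095231 < 18014398509481984? YES
  n = 409: C(409, 8) = 18128041135797879; 18128041135797879 < 18014398509481984? NO
The largest n with C(n, 8) < 18014398509481984 is n = 408 (where E[X] = 17773458424095231/18014398509481984 ≈ 0.98663). Hence R_4(8) > 408, i.e. R_4(8) ≥ 409.

Largest n = 408; hence R_4(8) > 408.


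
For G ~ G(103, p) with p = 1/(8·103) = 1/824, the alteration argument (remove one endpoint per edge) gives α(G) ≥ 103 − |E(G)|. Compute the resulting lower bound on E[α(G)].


E[|E(G)|] = C(103, 2)·p = 5253 · (1/824) = 51/8.
E[α(G)] ≥ n − E[|E(G)|] = 103 − 51/8 = 773/8.
Numerically: ≈ 96.625000.
(This is only a lower bound; the true E[α(G)] may be larger.)

E[α(G)] ≥ 773/8 ≈ 96.625000.


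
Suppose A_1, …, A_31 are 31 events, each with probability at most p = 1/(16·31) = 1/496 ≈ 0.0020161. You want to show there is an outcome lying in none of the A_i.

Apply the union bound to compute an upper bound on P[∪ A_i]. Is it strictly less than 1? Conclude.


Union bound: P[∪_{i=1}^{31} A_i] ≤ Σ_i P[A_i] ≤ 31·p = 31·(1/496) = 1/16.
Numerically: 1/16 ≈ 0.0625000.
Is 1/16 < 1? YES.
Since P[∪ A_i] ≤ 1/16 < 1, the complement has P[∩ A_i^c] ≥ 1 − 1/16 = 15/16 > 0, so some outcome avoids every A_i.

31·p = 1/16 ≈ 0.0625000; existence CERTIFIED by the union bound.


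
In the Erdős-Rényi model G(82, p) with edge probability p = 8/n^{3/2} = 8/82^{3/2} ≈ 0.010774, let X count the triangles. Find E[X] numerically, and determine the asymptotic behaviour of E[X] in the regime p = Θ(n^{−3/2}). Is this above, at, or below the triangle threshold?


Number of potential triangles: C(82, 3) = 88560.
Each occurs with probability p³ ≈ (0.010774)³ ≈ 1.2505689e-06.
By linearity: E[X] = C(82, 3)·p³ ≈ 88560 · 1.2505689e-06 ≈ 0.11075.
Since α = 3/2 > 1, p = c/n^{3/2} = o(1/n) is below the triangle threshold p ~ 1/n. Asymptotically E[X] ~ (c³/6)·n^{3(1−α)} = (8³/6)·n^{-1.5} → 0, so by Markov's inequality G has no triangles w.h.p.

E[X] ≈ 0.11075; in regime p = Θ(1/n^{3/2}) E[X] tends to 0 (below the triangle threshold p ~ 1/n).


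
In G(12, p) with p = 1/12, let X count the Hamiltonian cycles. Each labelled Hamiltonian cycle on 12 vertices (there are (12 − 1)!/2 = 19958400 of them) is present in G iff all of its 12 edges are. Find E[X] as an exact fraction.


K_12 has (12 − 1)!/2 = 19958400 labelled Hamiltonian cycles.
For each such Hamiltonian cycle H, let X_H = 1 if all 12 edges of H are present in G. Then P[X_H = 1] = p^{12} = (1/12)^{12} = 1/8916100448256.
Summing the indicators: E[X] = Σ_H E[X_H] = 19958400 · p^{12} = 19958400 · 1/8916100448256 = 1925/859963392.
Numerically: E[X] ≈ 2.24e-06.

E[X] = 19958400 · (1/12)^{12} = 1925/859963392 ≈ 2.24e-06.


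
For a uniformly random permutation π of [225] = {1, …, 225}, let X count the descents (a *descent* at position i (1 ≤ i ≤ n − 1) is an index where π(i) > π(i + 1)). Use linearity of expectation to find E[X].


Write X = Σ X_I over i = 1, …, 224, with X_I the indicator of one descent.
There are 224 indicators.
For each fixed i, the pair (π(i), π(i+1)) is a uniformly random ordered pair of distinct values from {1, …, 225}; by symmetry P[π(i) > π(i+1)] = 1/2.
By linearity: E[X] = 224 · (1/2) = (225 − 1) · (1/2) = 112 ≈ 112.000.

E[X] = 112 = 112.000.


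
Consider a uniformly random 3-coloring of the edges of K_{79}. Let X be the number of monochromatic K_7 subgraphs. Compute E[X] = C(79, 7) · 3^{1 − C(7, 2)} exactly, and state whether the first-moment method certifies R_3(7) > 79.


E[X] = C(79, 7) · 3^{1 − 21} = 2898753715 · 3^{−20} = 2898753715/3486784401.
As a reduced fraction: E[X] = 2898753715/3486784401 ≈ 0.831.
Is E[X] < 1? YES.
Since E[X] < 1, there exists a 3-coloring of K_{79} with no monochromatic K_7; hence R_3(7) > 79.

E[X] = 2898753715/3486784401 ≈ 0.831; E[X] < 1, so R_3(7) > 79.


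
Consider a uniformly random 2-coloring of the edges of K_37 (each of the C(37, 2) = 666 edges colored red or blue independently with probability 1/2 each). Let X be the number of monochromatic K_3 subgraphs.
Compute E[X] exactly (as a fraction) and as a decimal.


Let X = Σ_S X_S over the C(37, 3) = 7770 subsets S of size 3, where X_S = 1 if the K_3 on S is monochromatic.
For a fixed S, the K_3 on S has C(3, 2) = 3 edges. P[all 3 edges red] = (1/2)^3, and likewise for blue, so P[monochromatic] = 2·(1/2)^3 = 2^{1 − 3} = 1/4.
By linearity of expectation: E[X] = C(37, 3) · 2^{1 − 3} = 7770 · 1/4 = 3885/2.
Numerically: E[X] ≈ 1942.5000.

E[X] = C(37,3)·2^(1−C(3,2)) = 3885/2 ≈ 1942.5000.


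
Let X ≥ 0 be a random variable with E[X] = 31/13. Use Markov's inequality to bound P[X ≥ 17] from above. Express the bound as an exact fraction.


μ = E[X] = 31/13, a = 17.
Markov: P[X ≥ 17] ≤ μ/a = (31/13)/17 = 31/221.
Numerically: ≈ 0.140.
(Since a = 17 > μ = 2.385, the bound 31/221 is < 1 and informative.)

P[X ≥ 17] ≤ 31/221 ≈ 0.140.


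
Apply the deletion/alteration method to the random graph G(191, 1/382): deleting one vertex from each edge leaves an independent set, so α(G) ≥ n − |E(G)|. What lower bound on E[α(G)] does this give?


E[|E(G)|] = C(191, 2)·p = 18145 · (1/382) = 95/2.
E[α(G)] ≥ n − E[|E(G)|] = 191 − 95/2 = 287/2.
Numerically: ≈ 143.500.
(This is only a lower bound; the true E[α(G)] may be larger.)

E[α(G)] ≥ 287/2 ≈ 143.500.


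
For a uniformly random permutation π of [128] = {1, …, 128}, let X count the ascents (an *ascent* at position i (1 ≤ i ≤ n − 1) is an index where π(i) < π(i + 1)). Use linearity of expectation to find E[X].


Write X = Σ X_I over i = 1, …, 127, with X_I the indicator of one ascent.
There are 127 indicators.
For each fixed i, the pair (π(i), π(i+1)) is a uniformly random ordered pair of distinct values from {1, …, 128}; by symmetry P[π(i) < π(i+1)] = 1/2.
By linearity: E[X] = 127 · (1/2) = (128 − 1) · (1/2) = 127/2 ≈ 63.500000.

E[X] = 127/2 = 63.500000.


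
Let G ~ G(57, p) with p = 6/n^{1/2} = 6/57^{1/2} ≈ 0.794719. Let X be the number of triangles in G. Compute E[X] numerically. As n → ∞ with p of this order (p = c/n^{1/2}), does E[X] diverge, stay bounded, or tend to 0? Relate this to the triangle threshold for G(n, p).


Number of potential triangles: C(57, 3) = 29260.
Each occurs with probability p³ ≈ (0.794719)³ ≈ 5.01928051e-01.
By linearity: E[X] = C(57, 3)·p³ ≈ 29260 · 5.01928051e-01 ≈ 14686.414775.
Since α = 1/2 < 1, p = c/n^{1/2} ≫ 1/n is above the triangle threshold p ~ 1/n. Asymptotically E[X] ~ (c³/6)·n^{3(1−α)} = (6³/6)·n^{1.5} → ∞; triangles are abundant w.h.p.

E[X] ≈ 14686.414775; in regime p = Θ(1/n^{1/2}) E[X] diverges (above the triangle threshold p ~ 1/n).


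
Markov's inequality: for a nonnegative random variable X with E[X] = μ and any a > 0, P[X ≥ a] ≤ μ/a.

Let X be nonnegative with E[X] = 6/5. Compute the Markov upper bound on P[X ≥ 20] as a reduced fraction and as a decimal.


μ = E[X] = 6/5, a = 20.
Markov: P[X ≥ 20] ≤ μ/a = (6/5)/20 = 3/50.
Numerically: ≈ 0.060000.
(Since a = 20 > μ = 1.200000, the bound 3/50 is < 1 and informative.)

P[X ≥ 20] ≤ 3/50 ≈ 0.060000.


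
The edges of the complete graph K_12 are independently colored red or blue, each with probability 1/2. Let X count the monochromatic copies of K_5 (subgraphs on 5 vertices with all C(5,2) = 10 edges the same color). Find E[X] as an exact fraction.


Let X = Σ_S X_S over the C(12, 5) = 792 subsets S of size 5, where X_S = 1 if the K_5 on S is monochromatic.
For a fixed S, the K_5 on S has C(5, 2) = 10 edges. P[all 10 edges red] = (1/2)^10, and likewise for blue, so P[monochromatic] = 2·(1/2)^10 = 2^{1 − 10} = 1/512.
Summing: E[X] = C(12, 5) · 2^{1 − 10} = 792 · 1/512 = 99/64.
Numerically: E[X] ≈ 1.547.

E[X] = C(12,5)·2^(1−C(5,2)) = 99/64 ≈ 1.547.


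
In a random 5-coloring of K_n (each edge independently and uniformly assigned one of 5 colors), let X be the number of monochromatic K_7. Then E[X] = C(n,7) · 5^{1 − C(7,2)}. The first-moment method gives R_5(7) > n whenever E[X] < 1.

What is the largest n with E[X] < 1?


We need C(n, 7) · 5^{1 − 21} < 1, i.e. C(n, 7) < 5^{21 − 1} = 95367431640625.
Check values of n near the boundary:
  n = 335: C(335, 7) = 88202498238195; 88202498238195 < 95367431640625? YES
  n = 336: C(336, 7) = 90079147136880; 90079147136880 < 95367431640625? YES
  n = 337: C(337, 7) = 91989916924632; 91989916924632 < 95367431640625? YES
  n = 338: C(338, 7) = 93935323022736; 93935323022736 < 95367431640625? YES
  n = 339: C(339, 7) = 95915887062372; 95915887062372 < 95367431640625? NO
  n = 340: C(340, 7) = 97932136940560; 97932136940560 < 95367431640625? NO
  n = 341: C(341, 7) = 99984606876440; 99984606876440 < 95367431640625? NO
The largest n with C(n, 7) < 95367431640625 is n = 338 (where E[X] = 93935323022736/95367431640625 ≈ 0.985). Hence R_5(7) > 338, i.e. R_5(7) ≥ 339.

Largest n = 338; hence R_5(7) > 338.


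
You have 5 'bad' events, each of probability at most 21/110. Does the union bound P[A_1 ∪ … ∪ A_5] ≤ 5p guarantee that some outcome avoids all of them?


Union bound: P[∪_{i=1}^{5} A_i] ≤ Σ_i P[A_i] ≤ 5·p = 5·(21/110) = 21/22.
Numerically: 21/22 ≈ 0.95455.
Is 21/22 < 1? YES.
Since P[∪ A_i] ≤ 21/22 < 1, the complement has P[∩ A_i^c] ≥ 1 − 21/22 = 1/22 > 0, so some outcome avoids every A_i.

5·p = 21/22 ≈ 0.95455; existence CERTIFIED by the union bound.


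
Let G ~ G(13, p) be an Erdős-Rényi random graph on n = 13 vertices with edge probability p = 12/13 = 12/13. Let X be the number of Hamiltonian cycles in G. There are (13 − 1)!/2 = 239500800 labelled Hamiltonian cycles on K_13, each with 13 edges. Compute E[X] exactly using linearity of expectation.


K_13 has (13 − 1)!/2 = 239500800 labelled Hamiltonian cycles.
For each such Hamiltonian cycle H, let X_H = 1 if all 13 edges of H are present in G. Then P[X_H = 1] = p^{13} = (12/13)^{13} = 106993205379072/302875106592253.
Summing the indicators: E[X] = Σ_H E[X_H] = 239500800 · p^{13} = 239500800 · 106993205379072/302875106592253 = 25624958282852047257600/302875106592253.
Numerically: E[X] ≈ 8.461e+07.

E[X] = 239500800 · (12/13)^{13} = 25624958282852047257600/302875106592253 ≈ 8.461e+07.


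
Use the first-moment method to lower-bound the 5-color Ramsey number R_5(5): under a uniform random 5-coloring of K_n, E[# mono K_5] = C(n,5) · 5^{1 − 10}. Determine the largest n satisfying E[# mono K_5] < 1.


We need C(n, 5) · 5^{1 − 10} < 1, i.e. C(n, 5) < 5^{10 − 1} = 1953125.
Check values of n near the boundary:
  n = 44: C(44, 5) = 1086008; 1086008 < 1953125? YES
  n = 45: C(45, 5) = 1221759; 1221759 < 1953125? YES
  n = 46: C(46, 5) = 1370754; 1370754 < 1953125? YES
  n = 47: C(47, 5) = 1533939; 1533939 < 1953125? YES
  n = 48: C(48, 5) = 1712304; 1712304 < 1953125? YES
  n = 49: C(49, 5) = 1906884; 1906884 < 1953125? YES
  n = 50: C(50, 5) = 2118760; 2118760 < 1953125? NO
The largest n with C(n, 5) < 1953125 is n = 49 (where E[X] = 1906884/1953125 ≈ 0.976325). Hence R_5(5) > 49, i.e. R_5(5) ≥ 50.

Largest n = 49; hence R_5(5) > 49.


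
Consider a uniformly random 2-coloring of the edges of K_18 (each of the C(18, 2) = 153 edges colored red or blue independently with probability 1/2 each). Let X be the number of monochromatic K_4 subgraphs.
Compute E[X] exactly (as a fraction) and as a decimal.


Let X = Σ_S X_S over the C(18, 4) = 3060 subsets S of size 4, where X_S = 1 if the K_4 on S is monochromatic.
For a fixed S, the K_4 on S has C(4, 2) = 6 edges. P[all 6 edges red] = (1/2)^6, and likewise for blue, so P[monochromatic] = 2·(1/2)^6 = 2^{1 − 6} = 1/32.
By linearity: E[X] = C(18, 4) · 2^{1 − 6} = 3060 · 1/32 = 765/8.
Numerically: E[X] ≈ 95.625.

E[X] = C(18,4)·2^(1−C(4,2)) = 765/8 ≈ 95.625.


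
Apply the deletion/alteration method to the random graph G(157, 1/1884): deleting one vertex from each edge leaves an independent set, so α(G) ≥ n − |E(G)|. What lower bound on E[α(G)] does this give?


E[|E(G)|] = C(157, 2)·p = 12246 · (1/1884) = 13/2.
E[α(G)] ≥ n − E[|E(G)|] = 157 − 13/2 = 301/2.
Numerically: ≈ 150.500000.
(This is only a lower bound; the true E[α(G)] may be larger.)

E[α(G)] ≥ 301/2 ≈ 150.500000.


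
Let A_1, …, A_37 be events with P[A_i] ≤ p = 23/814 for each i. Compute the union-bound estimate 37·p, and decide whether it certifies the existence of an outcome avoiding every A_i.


Union bound: P[∪_{i=1}^{37} A_i] ≤ Σ_i P[A_i] ≤ 37·p = 37·(23/814) = 23/22.
Numerically: 23/22 ≈ 1.04545.
Is 23/22 < 1? NO.
Since the bound 23/22 is ≥ 1, the union bound is uninformative here; it does NOT by itself certify existence.

37·p = 23/22 ≈ 1.04545; existence NOT certified by the union bound.


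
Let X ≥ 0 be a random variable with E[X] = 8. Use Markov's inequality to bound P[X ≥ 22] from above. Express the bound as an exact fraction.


μ = E[X] = 8, a = 22.
Markov: P[X ≥ 22] ≤ μ/a = (8)/22 = 4/11.
Numerically: ≈ 0.3636.
(Since a = 22 > μ = 8.0000, the bound 4/11 is < 1 and informative.)

P[X ≥ 22] ≤ 4/11 ≈ 0.3636.


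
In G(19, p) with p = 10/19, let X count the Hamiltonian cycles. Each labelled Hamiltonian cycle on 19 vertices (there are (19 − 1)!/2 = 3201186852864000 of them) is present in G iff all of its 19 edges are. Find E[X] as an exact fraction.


K_19 has (19 − 1)!/2 = 3201186852864000 labelled Hamiltonian cycles.
For each such Hamiltonian cycle H, let X_H = 1 if all 19 edges of H are present in G. Then P[X_H = 1] = p^{19} = (10/19)^{19} = 10000000000000000000/1978419655660313589123979.
Summing the indicators: E[X] = Σ_H E[X_H] = 3201186852864000 · p^{19} = 3201186852864000 · 10000000000000000000/1978419655660313589123979 = 32011868528640000000000000000000000/1978419655660313589123979.
Numerically: E[X] ≈ 1.6181e+10.

E[X] = 3201186852864000 · (10/19)^{19} = 32011868528640000000000000000000000/1978419655660313589123979 ≈ 1.6181e+10.


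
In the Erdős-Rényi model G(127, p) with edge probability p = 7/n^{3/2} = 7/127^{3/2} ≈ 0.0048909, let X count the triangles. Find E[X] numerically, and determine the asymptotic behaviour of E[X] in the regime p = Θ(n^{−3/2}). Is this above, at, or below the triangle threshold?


Number of potential triangles: C(127, 3) = 333375.
Each occurs with probability p³ ≈ (0.0048909)³ ≈ 1.1699771e-07.
By linearity: E[X] = C(127, 3)·p³ ≈ 333375 · 1.1699771e-07 ≈ 0.03900.
Since α = 3/2 > 1, p = c/n^{3/2} = o(1/n) is below the triangle threshold p ~ 1/n. Asymptotically E[X] ~ (c³/6)·n^{3(1−α)} = (7³/6)·n^{-1.5} → 0, so by Markov's inequality G has no triangles w.h.p.

E[X] ≈ 0.03900; in regime p = Θ(1/n^{3/2}) E[X] tends to 0 (below the triangle threshold p ~ 1/n).


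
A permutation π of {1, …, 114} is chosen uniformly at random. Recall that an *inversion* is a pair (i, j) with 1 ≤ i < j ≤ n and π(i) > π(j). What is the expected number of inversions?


Write X = Σ X_I over the C(114, 2) = 6441 pairs i < j, with X_I the indicator of one inversion.
There are 6441 indicators.
For each fixed pair i < j, the values π(i) and π(j) are two distinct elements of {1, …, 114} in uniformly random order; by symmetry P[π(i) > π(j)] = 1/2.
By linearity: E[X] = 6441 · (1/2) = C(114, 2) · (1/2) = 6441/2 = 6441/2 ≈ 3220.5000.

E[X] = 6441/2 = 3220.5000.


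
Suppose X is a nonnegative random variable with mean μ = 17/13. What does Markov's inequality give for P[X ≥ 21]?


μ = E[X] = 17/13, a = 21.
Markov: P[X ≥ 21] ≤ μ/a = (17/13)/21 = 17/273.
Numerically: ≈ 0.0623.
(Since a = 21 > μ = 1.3077, the bound 17/273 is < 1 and informative.)

P[X ≥ 21] ≤ 17/273 ≈ 0.0623.


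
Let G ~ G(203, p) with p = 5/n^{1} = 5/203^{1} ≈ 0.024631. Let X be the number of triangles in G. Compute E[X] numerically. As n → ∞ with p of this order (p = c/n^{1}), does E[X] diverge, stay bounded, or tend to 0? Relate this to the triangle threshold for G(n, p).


Number of potential triangles: C(203, 3) = 1373701.
Each occurs with probability p³ ≈ (0.024631)³ ≈ 1.4942453e-05.
By linearity: E[X] = C(203, 3)·p³ ≈ 1373701 · 1.4942453e-05 ≈ 20.52646.
Here α = 1, so p = 5/n is exactly at the triangle threshold p ~ 1/n. Asymptotically E[X] → c³/6 = 5³/6 = 125/6 ≈ 20.83333, a bounded constant. In this regime the triangle count is asymptotically Poisson(c³/6).

E[X] ≈ 20.52646; in regime p = Θ(1/n^{1}) E[X] stays bounded (at the triangle threshold p ~ 1/n).


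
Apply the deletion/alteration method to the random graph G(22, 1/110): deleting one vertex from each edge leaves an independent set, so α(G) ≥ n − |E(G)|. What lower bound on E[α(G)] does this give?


E[|E(G)|] = C(22, 2)·p = 231 · (1/110) = 21/10.
E[α(G)] ≥ n − E[|E(G)|] = 22 − 21/10 = 199/10.
Numerically: ≈ 19.900.
(This is only a lower bound; the true E[α(G)] may be larger.)

E[α(G)] ≥ 199/10 ≈ 19.900.


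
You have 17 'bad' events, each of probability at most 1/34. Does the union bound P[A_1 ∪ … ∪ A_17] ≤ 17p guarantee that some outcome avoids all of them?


Union bound: P[∪_{i=1}^{17} A_i] ≤ Σ_i P[A_i] ≤ 17·p = 17·(1/34) = 1/2.
Numerically: 1/2 ≈ 0.5000000.
Is 1/2 < 1? YES.
Since P[∪ A_i] ≤ 1/2 < 1, the complement has P[∩ A_i^c] ≥ 1 − 1/2 = 1/2 > 0, so some outcome avoids every A_i.

17·p = 1/2 ≈ 0.5000000; existence CERTIFIED by the union bound.


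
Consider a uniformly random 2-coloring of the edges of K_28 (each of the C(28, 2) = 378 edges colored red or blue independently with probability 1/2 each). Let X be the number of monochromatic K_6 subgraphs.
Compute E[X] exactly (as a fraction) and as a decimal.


Let X = Σ_S X_S over the C(28, 6) = 376740 subsets S of size 6, where X_S = 1 if the K_6 on S is monochromatic.
For a fixed S, the K_6 on S has C(6, 2) = 15 edges. P[all 15 edges red] = (1/2)^15, and likewise for blue, so P[monochromatic] = 2·(1/2)^15 = 2^{1 − 15} = 1/16384.
By linearity of expectation: E[X] = C(28, 6) · 2^{1 − 15} = 376740 · 1/16384 = 94185/4096.
Numerically: E[X] ≈ 22.99438.

E[X] = C(28,6)·2^(1−C(6,2)) = 94185/4096 ≈ 22.99438.


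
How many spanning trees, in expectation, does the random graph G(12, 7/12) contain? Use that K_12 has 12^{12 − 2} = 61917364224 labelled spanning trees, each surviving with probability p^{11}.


K_12 has 12^{12 − 2} = 61917364224 labelled spanning trees.
For each such spanning tree H, let X_H = 1 if all 11 edges of H are present in G. Then P[X_H = 1] = p^{11} = (7/12)^{11} = 1977326743/743008370688.
By linearity: E[X] = Σ_H E[X_H] = 61917364224 · p^{11} = 61917364224 · 1977326743/743008370688 = 1977326743/12.
Numerically: E[X] ≈ 1.65e+08.

E[X] = 61917364224 · (7/12)^{11} = 1977326743/12 ≈ 1.65e+08.


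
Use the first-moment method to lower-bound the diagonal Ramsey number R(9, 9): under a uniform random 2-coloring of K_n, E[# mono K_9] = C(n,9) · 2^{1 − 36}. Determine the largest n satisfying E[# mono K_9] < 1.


We need C(n, 9) · 2^{1 − 36} < 1, i.e. C(n, 9) < 2^{36 − 1} = 34359738368.
Check values of n near the boundary:
  n = 60: C(60, 9) = 14783142660; 14783142660 < 34359738368? YES
  n = 61: C(61, 9) = 17341763505; 17341763505 < 34359738368? YES
  n = 62: C(62, 9) = 20286591270; 20286591270 < 34359738368? YES
  n = 63: C(63, 9) = 23667689815; 23667689815 < 34359738368? YES
  n = 64: C(64, 9) = 27540584512; 27540584512 < 34359738368? YES
  n = 65: C(65, 9) = 31966749880; 31966749880 < 34359738368? YES
  n = 66: C(66, 9) = 37014131440; 37014131440 < 34359738368? NO
  n = 67: C(67, 9) = 42757703560; 42757703560 < 34359738368? NO
  n = 68: C(68, 9) = 49280065120; 49280065120 < 34359738368? NO
The largest n with C(n, 9) < 34359738368 is n = 65 (where E[X] = 3995843735/4294967296 ≈ 0.93035). Hence R(9, 9) > 65, i.e. R(9, 9) ≥ 66.

Largest n = 65; hence R(9, 9) > 65.


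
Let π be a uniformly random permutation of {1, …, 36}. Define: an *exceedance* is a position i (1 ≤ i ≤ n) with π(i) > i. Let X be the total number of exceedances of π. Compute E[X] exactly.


Write X = Σ_{i=1}^{36} X_i, where X_i = 1_{π(i) > i}.
For each fixed i, π(i) is uniform over {1, …, 36} (marginal of a uniform permutation), so P[π(i) > i] = (n − i)/n. Summing: Σ_{i=1}^{36} (n − i)/n = (0 + 1 + … + 35)/36 = 36(36 − 1)/(2·36) = (36 − 1)/2.
Hence E[X] = Σ_{i=1}^{36} (36 − i)/36 = 35/2 ≈ 17.500000.

E[X] = 35/2 = 17.500000.


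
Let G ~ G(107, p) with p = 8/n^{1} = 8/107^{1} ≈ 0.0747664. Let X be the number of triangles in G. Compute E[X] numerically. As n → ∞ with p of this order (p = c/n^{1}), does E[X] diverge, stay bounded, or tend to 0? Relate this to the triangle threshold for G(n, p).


Number of potential triangles: C(107, 3) = 198485.
Each occurs with probability p³ ≈ (0.0747664)³ ≈ 4.17944513e-04.
By linearity: E[X] = C(107, 3)·p³ ≈ 198485 · 4.17944513e-04 ≈ 82.955717.
Here α = 1, so p = 8/n is exactly at the triangle threshold p ~ 1/n. Asymptotically E[X] → c³/6 = 8³/6 = 256/3 ≈ 85.333333, a bounded constant. In this regime the triangle count is asymptotically Poisson(c³/6).

E[X] ≈ 82.955717; in regime p = Θ(1/n^{1}) E[X] stays bounded (at the triangle threshold p ~ 1/n).


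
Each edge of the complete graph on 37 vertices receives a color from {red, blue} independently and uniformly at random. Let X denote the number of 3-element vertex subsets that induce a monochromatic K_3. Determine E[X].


Let X = Σ_S X_S over the C(37, 3) = 7770 subsets S of size 3, where X_S = 1 if the K_3 on S is monochromatic.
For a fixed S, the K_3 on S has C(3, 2) = 3 edges. P[all 3 edges red] = (1/2)^3, and likewise for blue, so P[monochromatic] = 2·(1/2)^3 = 2^{1 − 3} = 1/4.
By linearity of expectation: E[X] = C(37, 3) · 2^{1 − 3} = 7770 · 1/4 = 3885/2.
Numerically: E[X] ≈ 1942.5000.

E[X] = C(37,3)·2^(1−C(3,2)) = 3885/2 ≈ 1942.5000.


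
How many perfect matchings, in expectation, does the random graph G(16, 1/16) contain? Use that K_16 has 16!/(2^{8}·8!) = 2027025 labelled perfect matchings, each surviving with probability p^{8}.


K_16 has 16!/(2^{8}·8!) = 2027025 labelled perfect matchings.
For each such perfect matching H, let X_H = 1 if all 8 edges of H are present in G. Then P[X_H = 1] = p^{8} = (1/16)^{8} = 1/4294967296.
Summing the indicators: E[X] = Σ_H E[X_H] = 2027025 · p^{8} = 2027025 · 1/4294967296 = 2027025/4294967296.
Numerically: E[X] ≈ 0.00047195.

E[X] = 2027025 · (1/16)^{8} = 2027025/4294967296 ≈ 0.00047195.


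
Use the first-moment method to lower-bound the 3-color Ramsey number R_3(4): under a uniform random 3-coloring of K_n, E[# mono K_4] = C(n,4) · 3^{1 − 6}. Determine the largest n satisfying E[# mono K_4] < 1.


We need C(n, 4) · 3^{1 − 6} < 1, i.e. C(n, 4) < 3^{6 − 1} = 243.
Check values of n near the boundary:
  n = 4: C(4, 4) = 1; 1 < 243? YES
  n = 5: C(5, 4) = 5; 5 < 243? YES
  n = 6: C(6, 4) = 15; 15 < 243? YES
  n = 7: C(7, 4) = 35; 35 < 243? YES
  n = 8: C(8, 4) = 70; 70 < 243? YES
  n = 9: C(9, 4) = 126; 126 < 243? YES
  n = 10: C(10, 4) = 210; 210 < 243? YES
  n = 11: C(11, 4) = 330; 330 < 243? NO
The largest n with C(n, 4) < 243 is n = 10 (where E[X] = 70/81 ≈ 0.864198). Hence R_3(4) > 10, i.e. R_3(4) ≥ 11.

Largest n = 10; hence R_3(4) > 10.


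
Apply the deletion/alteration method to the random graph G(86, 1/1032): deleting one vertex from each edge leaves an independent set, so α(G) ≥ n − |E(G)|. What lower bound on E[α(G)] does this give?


E[|E(G)|] = C(86, 2)·p = 3655 · (1/1032) = 85/24.
E[α(G)] ≥ n − E[|E(G)|] = 86 − 85/24 = 1979/24.
Numerically: ≈ 82.458.
(This is only a lower bound; the true E[α(G)] may be larger.)

E[α(G)] ≥ 1979/24 ≈ 82.458.


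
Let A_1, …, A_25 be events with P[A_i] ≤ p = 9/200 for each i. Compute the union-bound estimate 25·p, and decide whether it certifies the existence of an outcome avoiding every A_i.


Union bound: P[∪_{i=1}^{25} A_i] ≤ Σ_i P[A_i] ≤ 25·p = 25·(9/200) = 9/8.
Numerically: 9/8 ≈ 1.1250000.
Is 9/8 < 1? NO.
Since the bound 9/8 is ≥ 1, the union bound is uninformative here; it does NOT by itself certify existence.

25·p = 9/8 ≈ 1.1250000; existence NOT certified by the union bound.


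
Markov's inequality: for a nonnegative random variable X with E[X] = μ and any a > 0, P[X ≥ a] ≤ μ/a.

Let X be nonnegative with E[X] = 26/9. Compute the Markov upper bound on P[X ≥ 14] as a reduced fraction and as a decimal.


μ = E[X] = 26/9, a = 14.
Markov: P[X ≥ 14] ≤ μ/a = (26/9)/14 = 13/63.
Numerically: ≈ 0.206349.
(Since a = 14 > μ = 2.888889, the bound 13/63 is < 1 and informative.)

P[X ≥ 14] ≤ 13/63 ≈ 0.206349.


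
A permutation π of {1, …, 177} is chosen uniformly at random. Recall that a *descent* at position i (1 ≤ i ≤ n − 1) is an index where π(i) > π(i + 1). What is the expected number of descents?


Write X = Σ X_I over i = 1, …, 176, with X_I the indicator of one descent.
There are 176 indicators.
For each fixed i, the pair (π(i), π(i+1)) is a uniformly random ordered pair of distinct values from {1, …, 177}; by symmetry P[π(i) > π(i+1)] = 1/2.
By linearity: E[X] = 176 · (1/2) = (177 − 1) · (1/2) = 88 ≈ 88.000000.

E[X] = 88 = 88.000000.


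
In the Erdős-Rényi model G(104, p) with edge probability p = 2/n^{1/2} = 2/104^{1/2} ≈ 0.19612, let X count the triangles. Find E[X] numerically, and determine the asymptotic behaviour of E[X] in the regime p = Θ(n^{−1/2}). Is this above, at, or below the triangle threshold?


Number of potential triangles: C(104, 3) = 182104.
Each occurs with probability p³ ≈ (0.19612)³ ≈ 7.5429283e-03.
By linearity: E[X] = C(104, 3)·p³ ≈ 182104 · 7.5429283e-03 ≈ 1373.59741.
Since α = 1/2 < 1, p = c/n^{1/2} ≫ 1/n is above the triangle threshold p ~ 1/n. Asymptotically E[X] ~ (c³/6)·n^{3(1−α)} = (2³/6)·n^{1.5} → ∞; triangles are abundant w.h.p.

E[X] ≈ 1373.59741; in regime p = Θ(1/n^{1/2}) E[X] diverges (above the triangle threshold p ~ 1/n).


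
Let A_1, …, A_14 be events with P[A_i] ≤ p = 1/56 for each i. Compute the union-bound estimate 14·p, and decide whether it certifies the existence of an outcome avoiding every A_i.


Union bound: P[∪_{i=1}^{14} A_i] ≤ Σ_i P[A_i] ≤ 14·p = 14·(1/56) = 1/4.
Numerically: 1/4 ≈ 0.2500000.
Is 1/4 < 1? YES.
Since P[∪ A_i] ≤ 1/4 < 1, the complement has P[∩ A_i^c] ≥ 1 − 1/4 = 3/4 > 0, so some outcome avoids every A_i.

14·p = 1/4 ≈ 0.2500000; existence CERTIFIED by the union bound.


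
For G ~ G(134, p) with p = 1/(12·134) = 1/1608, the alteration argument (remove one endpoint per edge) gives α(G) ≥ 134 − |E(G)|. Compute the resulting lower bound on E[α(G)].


E[|E(G)|] = C(134, 2)·p = 8911 · (1/1608) = 133/24.
E[α(G)] ≥ n − E[|E(G)|] = 134 − 133/24 = 3083/24.
Numerically: ≈ 128.458.
(This is only a lower bound; the true E[α(G)] may be larger.)

E[α(G)] ≥ 3083/24 ≈ 128.458.


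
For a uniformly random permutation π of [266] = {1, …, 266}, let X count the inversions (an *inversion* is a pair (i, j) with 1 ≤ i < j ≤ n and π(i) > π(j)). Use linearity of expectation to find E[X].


Write X = Σ X_I over the C(266, 2) = 35245 pairs i < j, with X_I the indicator of one inversion.
There are 35245 indicators.
For each fixed pair i < j, the values π(i) and π(j) are two distinct elements of {1, …, 266} in uniformly random order; by symmetry P[π(i) > π(j)] = 1/2.
By linearity: E[X] = 35245 · (1/2) = C(266, 2) · (1/2) = 35245/2 = 35245/2 ≈ 17622.500000.

E[X] = 35245/2 = 17622.500000.


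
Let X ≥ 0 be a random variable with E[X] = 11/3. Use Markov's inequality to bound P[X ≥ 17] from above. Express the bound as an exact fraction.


μ = E[X] = 11/3, a = 17.
Markov: P[X ≥ 17] ≤ μ/a = (11/3)/17 = 11/51.
Numerically: ≈ 0.215686.
(Since a = 17 > μ = 3.666667, the bound 11/51 is < 1 and informative.)

P[X ≥ 17] ≤ 11/51 ≈ 0.215686.


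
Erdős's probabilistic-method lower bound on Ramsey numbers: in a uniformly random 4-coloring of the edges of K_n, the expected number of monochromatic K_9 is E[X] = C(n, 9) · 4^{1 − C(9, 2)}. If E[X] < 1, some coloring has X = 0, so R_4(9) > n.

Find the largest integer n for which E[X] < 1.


We need C(n, 9) · 4^{1 − 36} < 1, i.e. C(n, 9) < 4^{36 − 1} = 1180591620717411303424.
Check values of n near the boundary:
  n = 913: C(913, 9) = 1167605542753639808390; 1167605542753639808390 < 1180591620717411303424? YES
  n = 914: C(914, 9) = 1179217089587653905932; 1179217089587653905932 < 1180591620717411303424? YES
  n = 915: C(915, 9) = 1190931166636537885130; 1190931166636537885130 < 1180591620717411303424? NO
The largest n with C(n, 9) < 1180591620717411303424 is n = 914 (where E[X] = 294804272396913476483/295147905179352825856 ≈ 0.99884). Hence R_4(9) > 914, i.e. R_4(9) ≥ 915.

Largest n = 914; hence R_4(9) > 914.


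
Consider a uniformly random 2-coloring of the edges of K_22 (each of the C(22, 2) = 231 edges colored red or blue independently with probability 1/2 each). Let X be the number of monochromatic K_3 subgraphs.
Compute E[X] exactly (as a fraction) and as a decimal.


Let X = Σ_S X_S over the C(22, 3) = 1540 subsets S of size 3, where X_S = 1 if the K_3 on S is monochromatic.
For a fixed S, the K_3 on S has C(3, 2) = 3 edges. P[all 3 edges red] = (1/2)^3, and likewise for blue, so P[monochromatic] = 2·(1/2)^3 = 2^{1 − 3} = 1/4.
By linearity: E[X] = C(22, 3) · 2^{1 − 3} = 1540 · 1/4 = 385.
Numerically: E[X] ≈ 385.000000.

E[X] = C(22,3)·2^(1−C(3,2)) = 385 ≈ 385.000000.


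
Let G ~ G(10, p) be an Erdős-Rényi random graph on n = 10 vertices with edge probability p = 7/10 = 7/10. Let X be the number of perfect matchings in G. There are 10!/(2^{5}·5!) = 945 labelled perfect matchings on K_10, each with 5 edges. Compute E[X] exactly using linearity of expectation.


K_10 has 10!/(2^{5}·5!) = 945 labelled perfect matchings.
For each such perfect matching H, let X_H = 1 if all 5 edges of H are present in G. Then P[X_H = 1] = p^{5} = (7/10)^{5} = 16807/100000.
Summing the indicators: E[X] = Σ_H E[X_H] = 945 · p^{5} = 945 · 16807/100000 = 3176523/20000.
Numerically: E[X] ≈ 158.83.

E[X] = 945 · (7/10)^{5} = 3176523/20000 ≈ 158.83.


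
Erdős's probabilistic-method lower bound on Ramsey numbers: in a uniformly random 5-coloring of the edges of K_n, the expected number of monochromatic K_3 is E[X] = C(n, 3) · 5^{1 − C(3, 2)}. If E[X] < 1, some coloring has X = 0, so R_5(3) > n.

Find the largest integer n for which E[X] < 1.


We need C(n, 3) · 5^{1 − 3} < 1, i.e. C(n, 3) < 5^{3 − 1} = 25.
Check values of n near the boundary:
  n = 3: C(3, 3) = 1; 1 < 25? YES
  n = 4: C(4, 3) = 4; 4 < 25? YES
  n = 5: C(5, 3) = 10; 10 < 25? YES
  n = 6: C(6, 3) = 20; 20 < 25? YES
  n = 7: C(7, 3) = 35; 35 < 25? NO
  n = 8: C(8, 3) = 56; 56 < 25? NO
The largest n with C(n, 3) < 25 is n = 6 (where E[X] = 4/5 ≈ 0.80000). Hence R_5(3) > 6, i.e. R_5(3) ≥ 7.

Largest n = 6; hence R_5(3) > 6.


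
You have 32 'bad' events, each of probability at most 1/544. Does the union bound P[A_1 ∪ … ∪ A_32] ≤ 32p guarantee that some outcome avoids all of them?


Union bound: P[∪_{i=1}^{32} A_i] ≤ Σ_i P[A_i] ≤ 32·p = 32·(1/544) = 1/17.
Numerically: 1/17 ≈ 0.05882.
Is 1/17 < 1? YES.
Since P[∪ A_i] ≤ 1/17 < 1, the complement has P[∩ A_i^c] ≥ 1 − 1/17 = 16/17 > 0, so some outcome avoids every A_i.

32·p = 1/17 ≈ 0.05882; existence CERTIFIED by the union bound.


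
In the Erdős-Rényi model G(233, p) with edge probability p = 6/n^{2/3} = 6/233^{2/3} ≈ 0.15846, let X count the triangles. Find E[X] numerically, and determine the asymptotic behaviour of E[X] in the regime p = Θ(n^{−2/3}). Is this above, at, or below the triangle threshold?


Number of potential triangles: C(233, 3) = 2081156.
Each occurs with probability p³ ≈ (0.15846)³ ≈ 3.9787066e-03.
By linearity: E[X] = C(233, 3)·p³ ≈ 2081156 · 3.9787066e-03 ≈ 8280.30901.
Since α = 2/3 < 1, p = c/n^{2/3} ≫ 1/n is above the triangle threshold p ~ 1/n. Asymptotically E[X] ~ (c³/6)·n^{3(1−α)} = (6³/6)·n^{1} → ∞; triangles are abundant w.h.p.

E[X] ≈ 8280.30901; in regime p = Θ(1/n^{2/3}) E[X] diverges (above the triangle threshold p ~ 1/n).


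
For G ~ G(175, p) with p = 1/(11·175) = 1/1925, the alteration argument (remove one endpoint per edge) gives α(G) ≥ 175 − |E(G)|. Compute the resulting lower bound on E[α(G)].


E[|E(G)|] = C(175, 2)·p = 15225 · (1/1925) = 87/11.
E[α(G)] ≥ n − E[|E(G)|] = 175 − 87/11 = 1838/11.
Numerically: ≈ 167.0909.
(This is only a lower bound; the true E[α(G)] may be larger.)

E[α(G)] ≥ 1838/11 ≈ 167.0909.


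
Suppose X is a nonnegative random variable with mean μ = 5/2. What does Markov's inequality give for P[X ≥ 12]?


μ = E[X] = 5/2, a = 12.
Markov: P[X ≥ 12] ≤ μ/a = (5/2)/12 = 5/24.
Numerically: ≈ 0.20833.
(Since a = 12 > μ = 2.50000, the bound 5/24 is < 1 and informative.)

P[X ≥ 12] ≤ 5/24 ≈ 0.20833.
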